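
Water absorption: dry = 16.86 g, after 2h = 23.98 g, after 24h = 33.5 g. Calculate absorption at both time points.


2h absorption = 42.2%
24h absorption = 98.7%

WA (2h) = (23.98 - 16.86) / 16.86 x 100 = 42.2%
WA (24h) = (33.5 - 16.86) / 16.86 x 100 = 98.7%


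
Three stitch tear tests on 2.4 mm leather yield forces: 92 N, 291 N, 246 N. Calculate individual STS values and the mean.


STS1 = 38.3 N/mm
STS2 = 121.3 N/mm
STS3 = 102.5 N/mm
Mean = 87.4 N/mm


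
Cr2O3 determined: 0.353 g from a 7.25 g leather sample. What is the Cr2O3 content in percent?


4.87%


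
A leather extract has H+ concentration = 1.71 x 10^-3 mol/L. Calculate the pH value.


pH = 2.77


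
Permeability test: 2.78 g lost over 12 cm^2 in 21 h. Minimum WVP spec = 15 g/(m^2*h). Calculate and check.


WVP = 110.32 g/(m^2*h)
Meets specification: Yes


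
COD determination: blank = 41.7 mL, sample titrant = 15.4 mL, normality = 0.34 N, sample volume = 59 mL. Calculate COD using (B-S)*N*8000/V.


1212.5 mg/L


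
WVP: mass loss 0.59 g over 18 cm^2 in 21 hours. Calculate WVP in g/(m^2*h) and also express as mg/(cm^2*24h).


WVP = 15.61 g/(m^2*h)
Daily rate = 37.46 mg/(cm^2*24h)


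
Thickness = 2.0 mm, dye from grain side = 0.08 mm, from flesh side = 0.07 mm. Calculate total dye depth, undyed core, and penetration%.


Total dyed = 0.15 mm
Undyed core = 1.85 mm
Penetration = 7.5%

Total dyed = 0.08 + 0.07 = 0.15 mm
Undyed core = 2.0 - 0.15 = 1.85 mm
Penetration = 0.15 / 2.0 x 100 = 7.5%


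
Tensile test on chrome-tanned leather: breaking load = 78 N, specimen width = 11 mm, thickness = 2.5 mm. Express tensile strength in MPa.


2.84 MPa


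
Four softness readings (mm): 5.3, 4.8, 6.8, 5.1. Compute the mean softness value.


Sum = 5.3 + 4.8 + 6.8 + 5.1
Mean = 22.0 / 4 = 5.50 mm


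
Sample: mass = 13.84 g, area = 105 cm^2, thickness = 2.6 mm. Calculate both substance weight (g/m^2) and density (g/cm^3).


Substance weight = 1318.1 g/m^2
Density = 0.507 g/cm^3

SW = 13.84 / 105 x 10000 = 1318.1 g/m^2
Volume = 105 x 2.6 / 10 = 27.30 cm^3
Density = 13.84 / 27.30 = 0.507 g/cm^3


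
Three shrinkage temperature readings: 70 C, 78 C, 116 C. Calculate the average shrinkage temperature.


Average = (70 + 78 + 116) / 3
Average = 264 / 3 = 88.0 C


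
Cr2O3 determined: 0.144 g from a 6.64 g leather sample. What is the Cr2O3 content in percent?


2.17%


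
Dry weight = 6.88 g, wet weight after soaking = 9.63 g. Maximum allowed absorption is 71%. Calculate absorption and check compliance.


WA = (9.63 - 6.88) / 6.88 x 100 = 40.0%
Maximum allowed: 71%
Compliant: Yes


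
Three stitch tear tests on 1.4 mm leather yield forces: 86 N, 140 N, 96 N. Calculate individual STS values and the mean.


STS1 = 61.4 N/mm
STS2 = 100.0 N/mm
STS3 = 68.6 N/mm
Mean = 76.7 N/mm

STS1 = 86 / 1.4 = 61.4 N/mm
STS2 = 140 / 1.4 = 100.0 N/mm
STS3 = 96 / 1.4 = 68.6 N/mm
Mean = (61.4 + 100.0 + 68.6) / 3 = 76.7 N/mm


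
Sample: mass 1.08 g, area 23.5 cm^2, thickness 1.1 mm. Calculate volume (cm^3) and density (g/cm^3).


Volume = 2.585 cm^3
Density = 0.418 g/cm^3


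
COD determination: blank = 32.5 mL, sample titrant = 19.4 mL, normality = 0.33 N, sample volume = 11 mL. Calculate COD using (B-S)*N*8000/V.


COD = (32.5 - 19.4) x 0.33 x 8000 / 11
COD = 13.1 x 0.33 x 8000 / 11
COD = 3144.0 mg/L


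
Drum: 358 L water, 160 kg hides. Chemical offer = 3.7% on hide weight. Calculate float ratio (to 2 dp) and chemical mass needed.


Float ratio = 358 / 160 = 2.24
Chemical = 160 x 3.7 / 100 = 5.92 kg


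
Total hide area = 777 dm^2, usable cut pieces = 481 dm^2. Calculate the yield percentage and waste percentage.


Yield = 481 / 777 x 100 = 61.9%
Waste = 777 - 481 = 296 dm^2
Waste% = 100 - 61.9 = 38.1%


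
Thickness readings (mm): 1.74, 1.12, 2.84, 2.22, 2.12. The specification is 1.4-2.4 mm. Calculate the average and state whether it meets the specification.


Sum = 10.04
Average = 10.04 / 5 = 2.01 mm
Specification range: 1.4 to 2.4 mm
Within spec: Yes


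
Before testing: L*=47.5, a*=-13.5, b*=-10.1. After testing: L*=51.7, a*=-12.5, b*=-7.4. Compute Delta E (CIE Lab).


dL = 51.7 - 47.5 = 4.2
da = -12.5 - (-13.5) = 1.0
db = -7.4 - (-10.1) = 2.7
dE = sqrt((4.2)^2 + (1.0)^2 + (2.7)^2) = 5.09


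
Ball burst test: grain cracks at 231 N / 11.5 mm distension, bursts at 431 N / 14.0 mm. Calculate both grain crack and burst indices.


Crack index = 231 / 11.5 = 20.1 N/mm
Burst index = 431 / 14.0 = 30.8 N/mm


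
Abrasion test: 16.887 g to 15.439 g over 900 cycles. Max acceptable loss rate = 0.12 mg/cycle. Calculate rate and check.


Loss = 16.887 - 15.439 = 1.448 g
Rate = 1.448 g / 900 cycles x 1000 = 1.609 mg/cycle
Max = 0.12 mg/cycle
Passes: No


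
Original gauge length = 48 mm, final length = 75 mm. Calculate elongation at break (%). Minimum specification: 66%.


Extension = 75 - 48 = 27 mm
Elongation = 27 / 48 x 100 = 56.3%
Minimum required: 66%
Meets specification: No


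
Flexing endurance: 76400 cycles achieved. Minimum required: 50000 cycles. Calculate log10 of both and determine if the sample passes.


Achieved: log10 = 4.88
Required: log10 = 4.70
Passes: Yes

log10(76400) = 4.88
log10(50000) = 4.70
Passes: Yes


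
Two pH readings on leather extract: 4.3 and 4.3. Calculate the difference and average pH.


Difference = |4.3 - 4.3| = 0.0
Average = (4.3 + 4.3) / 2 = 4.30


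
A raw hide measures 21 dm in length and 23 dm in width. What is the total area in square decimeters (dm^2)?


483 dm^2

Area = length x width
Area = 21 x 23 = 483 dm^2


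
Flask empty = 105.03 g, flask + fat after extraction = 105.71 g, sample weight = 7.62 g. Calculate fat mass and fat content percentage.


Fat mass = 0.68 g
Fat content = 8.9%


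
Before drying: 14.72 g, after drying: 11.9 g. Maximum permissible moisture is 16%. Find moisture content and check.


Moisture content = 19.2%
Acceptable: No

MC = (14.72 - 11.9) / 14.72 x 100 = 19.2%
Maximum: 16%
Acceptable: No


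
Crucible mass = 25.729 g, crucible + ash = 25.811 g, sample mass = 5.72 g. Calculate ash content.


Ash mass = 0.082 g
Ash content = 1.43%


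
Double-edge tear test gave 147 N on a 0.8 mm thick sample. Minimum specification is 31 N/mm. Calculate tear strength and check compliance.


Tear strength = 183.8 N/mm
Compliant: Yes

Tear strength = 147 / 0.8 = 183.8 N/mm
Required minimum = 31 N/mm
Compliant: Yes


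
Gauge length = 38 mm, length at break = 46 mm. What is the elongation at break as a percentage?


Extension = 46 - 38 = 8 mm
Elongation = 8 / 38 x 100 = 21.1%


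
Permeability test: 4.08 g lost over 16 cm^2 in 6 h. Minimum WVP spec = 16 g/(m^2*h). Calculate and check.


WVP = 4.08 / (16 x 6) x 10000 = 425.00 g/(m^2*h)
Minimum: 16 g/(m^2*h)
Meets spec: Yes


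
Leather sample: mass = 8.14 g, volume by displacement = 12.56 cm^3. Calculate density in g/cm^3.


Density = mass / volume
Density = 8.14 / 12.56 = 0.648 g/cm^3


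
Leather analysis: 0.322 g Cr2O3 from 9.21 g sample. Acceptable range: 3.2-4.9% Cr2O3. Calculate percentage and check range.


Cr2O3 = 3.50%
Within range: Yes

Cr2O3% = 0.322 / 9.21 x 100 = 3.50%
Acceptable range: 3.2 to 4.9%
Within range: Yes


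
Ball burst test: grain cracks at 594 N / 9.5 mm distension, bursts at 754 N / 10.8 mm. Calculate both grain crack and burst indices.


Crack index = 594 / 9.5 = 62.5 N/mm
Burst index = 754 / 10.8 = 69.8 N/mm


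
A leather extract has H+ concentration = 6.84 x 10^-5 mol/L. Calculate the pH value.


pH = 4.16


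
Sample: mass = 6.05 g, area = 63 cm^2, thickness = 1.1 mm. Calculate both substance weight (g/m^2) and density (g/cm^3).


Substance weight = 960.3 g/m^2
Density = 0.873 g/cm^3


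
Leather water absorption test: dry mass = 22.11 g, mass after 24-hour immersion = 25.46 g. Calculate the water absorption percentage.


Water absorbed = 25.46 - 22.11 = 3.35 g
WA% = 3.35 / 22.11 x 100 = 15.2%


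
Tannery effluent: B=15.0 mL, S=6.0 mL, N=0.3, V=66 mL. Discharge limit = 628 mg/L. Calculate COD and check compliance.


COD = (15.0 - 6.0) x 0.3 x 8000 / 66 = 327.3 mg/L
Limit: 628 mg/L
Compliant: Yes


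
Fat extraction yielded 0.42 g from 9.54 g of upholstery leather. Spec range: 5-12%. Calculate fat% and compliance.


Fat content = 4.4%
Compliant: No

Fat% = 0.42 / 9.54 x 100 = 4.4%
Spec range: 5-12%
Compliant: No


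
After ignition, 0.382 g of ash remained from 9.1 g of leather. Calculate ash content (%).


4.20%

Ash% = 0.382 / 9.1 x 100
Ash% = 4.20%


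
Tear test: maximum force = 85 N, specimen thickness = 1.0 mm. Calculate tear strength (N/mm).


Tear strength = force / thickness
Tear = 85 / 1.0 = 85.0 N/mm


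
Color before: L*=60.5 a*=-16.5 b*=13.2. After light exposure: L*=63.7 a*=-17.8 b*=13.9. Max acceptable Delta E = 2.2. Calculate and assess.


Delta E = 3.52
Passes: No


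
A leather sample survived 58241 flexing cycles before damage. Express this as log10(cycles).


4.77


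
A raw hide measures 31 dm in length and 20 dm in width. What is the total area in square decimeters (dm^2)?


620 dm^2


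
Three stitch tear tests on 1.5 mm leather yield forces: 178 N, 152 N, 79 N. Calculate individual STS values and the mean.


STS1 = 178 / 1.5 = 118.7 N/mm
STS2 = 152 / 1.5 = 101.3 N/mm
STS3 = 79 / 1.5 = 52.7 N/mm
Mean = (118.7 + 101.3 + 52.7) / 3 = 90.9 N/mm


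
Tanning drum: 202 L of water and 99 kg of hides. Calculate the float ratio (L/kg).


2.0


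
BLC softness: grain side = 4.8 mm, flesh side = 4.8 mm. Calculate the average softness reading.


4.80 mm

Average = (4.8 + 4.8) / 2
Average = 4.80 mm


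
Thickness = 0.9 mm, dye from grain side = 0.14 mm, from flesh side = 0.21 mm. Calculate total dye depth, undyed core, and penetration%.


Total dyed = 0.35 mm
Undyed core = 0.55 mm
Penetration = 38.9%

Total dyed = 0.14 + 0.21 = 0.35 mm
Undyed core = 0.9 - 0.35 = 0.55 mm
Penetration = 0.35 / 0.9 x 100 = 38.9%


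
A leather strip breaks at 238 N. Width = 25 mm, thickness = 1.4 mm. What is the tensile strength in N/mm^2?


6.80 N/mm^2

Cross-sectional area = 25 x 1.4 = 35.0 mm^2
Tensile strength = 238 / 35.0 = 6.80 N/mm^2


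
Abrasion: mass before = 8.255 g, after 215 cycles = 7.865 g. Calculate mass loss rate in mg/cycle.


1.814 mg/cycle

Mass loss = 8.255 - 7.865 = 0.390 g
Rate = 0.390 / 215 x 1000 = 1.814 mg/cycle


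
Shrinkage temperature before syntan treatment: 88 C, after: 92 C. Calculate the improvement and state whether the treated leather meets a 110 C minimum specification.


Improvement = 4 C
Meets 110 C spec: No


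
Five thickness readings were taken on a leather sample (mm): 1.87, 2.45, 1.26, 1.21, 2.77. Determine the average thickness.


Sum = 1.87 + 2.45 + 1.26 + 1.21 + 2.77 = 9.56
Average = 9.56 / 5 = 1.91 mm


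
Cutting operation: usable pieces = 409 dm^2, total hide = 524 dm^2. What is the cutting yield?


Yield = usable / total x 100
Yield = 409 / 524 x 100 = 78.1%


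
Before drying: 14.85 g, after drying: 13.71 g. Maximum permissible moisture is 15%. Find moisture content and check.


Moisture content = 7.7%
Acceptable: Yes

MC = (14.85 - 13.71) / 14.85 x 100 = 7.7%
Maximum: 15%
Acceptable: Yes


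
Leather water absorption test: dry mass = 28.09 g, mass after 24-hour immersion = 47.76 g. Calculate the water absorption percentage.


Water absorbed = 47.76 - 28.09 = 19.67 g
WA% = 19.67 / 28.09 x 100 = 70.0%


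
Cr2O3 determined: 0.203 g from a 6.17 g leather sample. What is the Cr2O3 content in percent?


3.29%


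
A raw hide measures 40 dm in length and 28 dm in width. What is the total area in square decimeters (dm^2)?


1120 dm^2

Area = length x width
Area = 40 x 28 = 1120 dm^2


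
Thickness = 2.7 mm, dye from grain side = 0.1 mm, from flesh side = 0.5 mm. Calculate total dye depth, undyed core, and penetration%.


Total dyed = 0.1 + 0.5 = 0.60 mm
Undyed core = 2.7 - 0.60 = 2.10 mm
Penetration = 0.60 / 2.7 x 100 = 22.2%


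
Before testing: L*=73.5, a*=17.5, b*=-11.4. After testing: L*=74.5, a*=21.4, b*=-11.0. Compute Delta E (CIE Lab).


Delta E = 4.05

dL = 74.5 - 73.5 = 1.0
da = 21.4 - 17.5 = 3.9
db = -11.0 - (-11.4) = 0.4
dE = sqrt((1.0)^2 + (3.9)^2 + (0.4)^2) = 4.05


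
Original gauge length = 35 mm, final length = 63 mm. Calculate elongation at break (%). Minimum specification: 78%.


Extension = 63 - 35 = 28 mm
Elongation = 28 / 35 x 100 = 80.0%
Minimum required: 78%
Meets specification: Yes


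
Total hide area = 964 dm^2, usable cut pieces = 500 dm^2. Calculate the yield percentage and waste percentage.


Yield = 51.9%
Waste = 48.1%

Yield = 500 / 964 x 100 = 51.9%
Waste = 964 - 500 = 464 dm^2
Waste% = 100 - 51.9 = 48.1%


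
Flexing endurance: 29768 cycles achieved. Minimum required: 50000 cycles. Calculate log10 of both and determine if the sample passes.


log10(29768) = 4.47
log10(50000) = 4.70
Passes: No


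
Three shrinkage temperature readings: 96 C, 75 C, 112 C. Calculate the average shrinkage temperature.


Average = (96 + 75 + 112) / 3
Average = 283 / 3 = 94.3 C


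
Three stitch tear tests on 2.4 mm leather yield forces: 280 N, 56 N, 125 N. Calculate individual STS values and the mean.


STS1 = 116.7 N/mm
STS2 = 23.3 N/mm
STS3 = 52.1 N/mm
Mean = 64.0 N/mm


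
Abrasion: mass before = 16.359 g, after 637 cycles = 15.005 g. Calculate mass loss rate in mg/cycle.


2.126 mg/cycle


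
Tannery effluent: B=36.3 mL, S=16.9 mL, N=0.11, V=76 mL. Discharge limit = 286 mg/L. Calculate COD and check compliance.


COD = 224.6 mg/L
Compliant: Yes

COD = (36.3 - 16.9) x 0.11 x 8000 / 76 = 224.6 mg/L
Limit: 286 mg/L
Compliant: Yes


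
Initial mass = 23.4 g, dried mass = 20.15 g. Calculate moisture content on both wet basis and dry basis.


Moisture lost = 23.4 - 20.15 = 3.25 g
Wet basis MC = 3.25 / 23.4 x 100 = 13.9%
Dry basis MC = 3.25 / 20.15 x 100 = 16.1%


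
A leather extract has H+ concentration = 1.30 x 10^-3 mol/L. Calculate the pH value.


pH = 2.89


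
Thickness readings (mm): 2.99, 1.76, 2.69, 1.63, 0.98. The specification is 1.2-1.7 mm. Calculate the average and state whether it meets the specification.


Sum = 10.05
Average = 10.05 / 5 = 2.01 mm
Specification range: 1.2 to 1.7 mm
Within spec: No


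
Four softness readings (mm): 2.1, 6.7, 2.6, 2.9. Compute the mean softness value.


Sum = 2.1 + 6.7 + 2.6 + 2.9
Mean = 14.3 / 4 = 3.58 mm


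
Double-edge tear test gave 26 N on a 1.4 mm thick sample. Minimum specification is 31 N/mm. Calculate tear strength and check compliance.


Tear strength = 18.6 N/mm
Compliant: No

Tear strength = 26 / 1.4 = 18.6 N/mm
Required minimum = 31 N/mm
Compliant: No


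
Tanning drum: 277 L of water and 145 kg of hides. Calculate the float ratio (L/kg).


1.9

Float ratio = water / hide weight
Ratio = 277 / 145 = 1.9


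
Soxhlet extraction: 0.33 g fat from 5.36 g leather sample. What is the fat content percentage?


Fat content = 0.33 / 5.36 x 100
Fat = 6.2%


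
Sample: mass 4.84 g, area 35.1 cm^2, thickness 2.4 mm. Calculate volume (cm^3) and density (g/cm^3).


Volume = 8.424 cm^3
Density = 0.575 g/cm^3


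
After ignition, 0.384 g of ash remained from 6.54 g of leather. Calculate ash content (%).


Ash% = 0.384 / 6.54 x 100
Ash% = 5.87%


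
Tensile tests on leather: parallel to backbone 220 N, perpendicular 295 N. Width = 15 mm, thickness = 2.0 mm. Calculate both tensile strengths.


Area = 15 x 2.0 = 30.0 mm^2
TS (parallel) = 220 / 30.0 = 7.33 N/mm^2
TS (perpendicular) = 295 / 30.0 = 9.83 N/mm^2


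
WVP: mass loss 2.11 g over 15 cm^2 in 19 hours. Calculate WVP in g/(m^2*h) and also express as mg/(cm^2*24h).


WVP = 2.11 / (15 x 19) x 10000 = 74.04 g/(m^2*h)
Mass loss in mg = 2.11 x 1000 = 2110 mg
Per cm^2 per 24h in mg: 2110 x 24 / (15 x 19) = 50640 / 285 = 177.68 mg/(cm^2*24h)


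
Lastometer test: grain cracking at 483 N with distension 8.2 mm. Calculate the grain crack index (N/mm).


Grain crack index = force / distension
Index = 483 / 8.2 = 58.9 N/mm


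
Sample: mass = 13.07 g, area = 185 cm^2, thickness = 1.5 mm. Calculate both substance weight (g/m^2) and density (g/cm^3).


SW = 13.07 / 185 x 10000 = 706.5 g/m^2
Volume = 185 x 1.5 / 10 = 27.75 cm^3
Density = 13.07 / 27.75 = 0.471 g/cm^3


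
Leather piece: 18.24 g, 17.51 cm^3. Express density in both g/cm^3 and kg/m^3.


Density = 18.24 / 17.51 = 1.042 g/cm^3
Convert: 1.042 x 1000 = 1042 kg/m^3


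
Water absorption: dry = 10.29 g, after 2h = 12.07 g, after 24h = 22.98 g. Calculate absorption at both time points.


2h absorption = 17.3%
24h absorption = 123.3%

WA (2h) = (12.07 - 10.29) / 10.29 x 100 = 17.3%
WA (24h) = (22.98 - 10.29) / 10.29 x 100 = 123.3%


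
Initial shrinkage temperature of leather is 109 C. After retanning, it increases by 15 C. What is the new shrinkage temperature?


New Ts = 109 + 15 = 124 C


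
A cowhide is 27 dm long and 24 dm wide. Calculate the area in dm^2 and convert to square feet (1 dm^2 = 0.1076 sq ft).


648 dm^2
69.72 sq ft

Area = 27 x 24 = 648 dm^2
Conversion: 648 x 0.1076 = 69.72 sq ft


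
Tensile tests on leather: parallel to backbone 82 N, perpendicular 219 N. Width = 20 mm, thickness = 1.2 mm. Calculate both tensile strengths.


Parallel = 3.42 N/mm^2
Perpendicular = 9.13 N/mm^2


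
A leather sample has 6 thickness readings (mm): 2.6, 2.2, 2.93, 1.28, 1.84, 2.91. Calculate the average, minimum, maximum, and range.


Average = 2.29 mm
Min = 1.28 mm
Max = 2.93 mm
Range = 1.65 mm

Sum = 13.76
Average = 13.76 / 6 = 2.29 mm
Minimum = 1.28 mm
Maximum = 2.93 mm
Range = 2.93 - 1.28 = 1.65 mm


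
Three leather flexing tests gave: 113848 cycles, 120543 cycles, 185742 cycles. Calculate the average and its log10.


Average = (113848 + 120543 + 185742) / 3 = 140044 cycles
log10(140044) = 5.15


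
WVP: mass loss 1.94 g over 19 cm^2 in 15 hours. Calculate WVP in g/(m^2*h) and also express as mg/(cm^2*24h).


WVP = 68.07 g/(m^2*h)
Daily rate = 163.37 mg/(cm^2*24h)

WVP = 1.94 / (19 x 15) x 10000 = 68.07 g/(m^2*h)
Mass loss in mg = 1.94 x 1000 = 1940 mg
Per cm^2 per 24h in mg: 1940 x 24 / (19 x 15) = 46560 / 285 = 163.37 mg/(cm^2*24h)


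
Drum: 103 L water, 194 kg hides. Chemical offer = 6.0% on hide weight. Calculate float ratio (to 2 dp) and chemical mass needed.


Float ratio = 103 / 194 = 0.53
Chemical = 194 x 6.0 / 100 = 11.64 kg


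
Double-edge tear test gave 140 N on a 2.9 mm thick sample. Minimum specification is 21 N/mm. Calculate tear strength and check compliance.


Tear strength = 48.3 N/mm
Compliant: Yes


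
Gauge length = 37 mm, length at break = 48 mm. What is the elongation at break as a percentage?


29.7%


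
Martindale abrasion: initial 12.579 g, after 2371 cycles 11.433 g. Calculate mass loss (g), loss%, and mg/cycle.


Loss = 12.579 - 11.433 = 1.146 g
Loss% = 1.146 / 12.579 x 100 = 9.11%
Rate = 1.146 / 2371 x 1000 = 0.483 mg/cycle


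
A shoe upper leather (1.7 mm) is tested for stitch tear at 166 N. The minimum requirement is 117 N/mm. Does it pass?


STS = 166 / 1.7 = 97.6 N/mm
Minimum required: 117 N/mm
Passes: No


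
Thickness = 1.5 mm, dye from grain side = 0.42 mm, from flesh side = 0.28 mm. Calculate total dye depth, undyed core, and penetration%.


Total dyed = 0.70 mm
Undyed core = 0.80 mm
Penetration = 46.7%

Total dyed = 0.42 + 0.28 = 0.70 mm
Undyed core = 1.5 - 0.70 = 0.80 mm
Penetration = 0.70 / 1.5 x 100 = 46.7%


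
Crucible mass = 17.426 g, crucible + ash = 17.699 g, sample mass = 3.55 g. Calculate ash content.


Ash mass = 17.699 - 17.426 = 0.273 g
Ash% = 0.273 / 3.55 x 100 = 7.69%


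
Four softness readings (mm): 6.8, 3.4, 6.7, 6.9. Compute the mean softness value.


5.95 mm


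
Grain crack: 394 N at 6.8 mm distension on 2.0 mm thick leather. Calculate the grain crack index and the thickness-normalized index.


Crack index = 57.9 N/mm
Normalized index = 29.0 N/mm per mm

Crack index = 394 / 6.8 = 57.9 N/mm
Normalized = 57.9 / 2.0 = 29.0 N/mm per mm


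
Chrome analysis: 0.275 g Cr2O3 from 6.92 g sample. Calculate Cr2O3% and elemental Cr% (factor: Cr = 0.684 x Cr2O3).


Cr2O3% = 0.275 / 6.92 x 100 = 3.97%
Cr% = 3.97 x 0.684 = 2.72%


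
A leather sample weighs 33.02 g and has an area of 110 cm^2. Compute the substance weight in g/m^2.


3001.8 g/m^2


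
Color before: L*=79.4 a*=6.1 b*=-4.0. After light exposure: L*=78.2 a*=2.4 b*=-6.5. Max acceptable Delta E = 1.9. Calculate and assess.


dL = -1.2, da = -3.7, db = -2.5
dE = sqrt((-1.2)^2 + (-3.7)^2 + (-2.5)^2) = 4.62
Max = 1.9
Passes: No


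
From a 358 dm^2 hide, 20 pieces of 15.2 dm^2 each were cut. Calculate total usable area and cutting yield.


Total usable = 20 x 15.2 = 304.0 dm^2
Yield = 304.0 / 358 x 100 = 84.9%


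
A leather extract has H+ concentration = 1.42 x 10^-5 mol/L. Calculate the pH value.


pH = 4.85


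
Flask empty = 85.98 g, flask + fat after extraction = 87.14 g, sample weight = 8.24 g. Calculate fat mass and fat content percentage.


Fat mass = 87.14 - 85.98 = 1.16 g
Fat% = 1.16 / 8.24 x 100 = 14.1%


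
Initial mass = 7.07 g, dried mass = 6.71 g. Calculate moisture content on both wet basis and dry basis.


Wet basis = 5.1%
Dry basis = 5.4%


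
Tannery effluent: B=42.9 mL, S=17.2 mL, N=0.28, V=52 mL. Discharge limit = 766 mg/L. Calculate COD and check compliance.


COD = (42.9 - 17.2) x 0.28 x 8000 / 52 = 1107.1 mg/L
Limit: 766 mg/L
Compliant: No


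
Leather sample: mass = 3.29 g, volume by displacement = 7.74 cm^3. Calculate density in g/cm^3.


0.425 g/cm^3

Density = mass / volume
Density = 3.29 / 7.74 = 0.425 g/cm^3


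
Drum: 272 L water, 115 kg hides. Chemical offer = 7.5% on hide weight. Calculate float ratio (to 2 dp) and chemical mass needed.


Float ratio = 272 / 115 = 2.37
Chemical = 115 x 7.5 / 100 = 8.625 kg


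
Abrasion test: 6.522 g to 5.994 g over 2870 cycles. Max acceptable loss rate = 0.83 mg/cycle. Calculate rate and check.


Rate = 0.184 mg/cycle
Passes: Yes


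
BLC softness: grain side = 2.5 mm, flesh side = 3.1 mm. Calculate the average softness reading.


2.80 mm

Average = (2.5 + 3.1) / 2
Average = 2.80 mm


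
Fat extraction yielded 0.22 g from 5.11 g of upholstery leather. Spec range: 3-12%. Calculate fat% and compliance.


Fat content = 4.3%
Compliant: Yes


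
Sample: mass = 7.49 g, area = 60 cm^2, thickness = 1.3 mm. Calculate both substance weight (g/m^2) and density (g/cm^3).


SW = 7.49 / 60 x 10000 = 1248.3 g/m^2
Volume = 60 x 1.3 / 10 = 7.80 cm^3
Density = 7.49 / 7.80 = 0.960 g/cm^3


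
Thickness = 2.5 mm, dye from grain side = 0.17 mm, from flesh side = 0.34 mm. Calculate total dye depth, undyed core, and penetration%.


Total dyed = 0.17 + 0.34 = 0.51 mm
Undyed core = 2.5 - 0.51 = 1.99 mm
Penetration = 0.51 / 2.5 x 100 = 20.4%


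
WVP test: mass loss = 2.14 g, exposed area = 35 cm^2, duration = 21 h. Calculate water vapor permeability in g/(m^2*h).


WVP = mass_loss / (area x time) x 10000
WVP = 2.14 / (35 x 21) x 10000
WVP = 2.14 / 735 x 10000 = 29.12 g/(m^2*h)


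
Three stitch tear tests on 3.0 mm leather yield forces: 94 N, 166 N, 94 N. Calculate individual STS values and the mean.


STS1 = 31.3 N/mm
STS2 = 55.3 N/mm
STS3 = 31.3 N/mm
Mean = 39.3 N/mm


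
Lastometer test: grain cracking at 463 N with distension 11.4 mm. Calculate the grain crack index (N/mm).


Grain crack index = force / distension
Index = 463 / 11.4 = 40.6 N/mm


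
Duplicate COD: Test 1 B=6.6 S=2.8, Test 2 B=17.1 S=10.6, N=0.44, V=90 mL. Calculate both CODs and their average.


COD1 = 148.6 mg/L
COD2 = 254.2 mg/L
Average = 201.4 mg/L

COD1 = (6.6 - 2.8) x 0.44 x 8000 / 90 = 148.6 mg/L
COD2 = (17.1 - 10.6) x 0.44 x 8000 / 90 = 254.2 mg/L
Average = (148.6 + 254.2) / 2 = 201.4 mg/L


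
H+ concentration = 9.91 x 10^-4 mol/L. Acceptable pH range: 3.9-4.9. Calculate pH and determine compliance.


pH = 3.00
Compliant: No

pH = -log10(9.91 x 10^-4) = 3.00
Range: 3.9 to 4.9
Compliant: No


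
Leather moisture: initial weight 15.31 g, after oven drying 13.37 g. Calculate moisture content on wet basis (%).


12.7%


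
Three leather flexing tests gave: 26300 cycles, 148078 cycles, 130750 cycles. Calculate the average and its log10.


Average = 101709 cycles
log10 = 5.01


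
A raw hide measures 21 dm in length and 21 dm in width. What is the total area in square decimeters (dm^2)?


441 dm^2

Area = length x width
Area = 21 x 21 = 441 dm^2


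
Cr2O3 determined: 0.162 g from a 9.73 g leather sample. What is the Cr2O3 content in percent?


Cr2O3% = 0.162 / 9.73 x 100
Cr2O3% = 1.66%


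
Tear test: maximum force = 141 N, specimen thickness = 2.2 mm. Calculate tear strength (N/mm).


Tear strength = force / thickness
Tear = 141 / 2.2 = 64.1 N/mm


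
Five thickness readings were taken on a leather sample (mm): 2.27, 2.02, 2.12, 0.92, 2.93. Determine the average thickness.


Sum = 2.27 + 2.02 + 2.12 + 0.92 + 2.93 = 10.26
Average = 10.26 / 5 = 2.05 mm


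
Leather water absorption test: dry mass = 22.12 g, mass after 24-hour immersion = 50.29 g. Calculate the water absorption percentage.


Water absorbed = 50.29 - 22.12 = 28.17 g
WA% = 28.17 / 22.12 x 100 = 127.4%


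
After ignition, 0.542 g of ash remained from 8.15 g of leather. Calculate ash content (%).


Ash% = 0.542 / 8.15 x 100
Ash% = 6.65%


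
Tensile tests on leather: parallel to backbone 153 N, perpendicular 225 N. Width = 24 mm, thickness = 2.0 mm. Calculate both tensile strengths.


Parallel = 3.19 N/mm^2
Perpendicular = 4.69 N/mm^2


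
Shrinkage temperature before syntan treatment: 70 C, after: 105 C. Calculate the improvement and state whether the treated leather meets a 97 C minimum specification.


Improvement = 105 - 70 = 35 C
Spec check: 105 C >= 97 C? Yes


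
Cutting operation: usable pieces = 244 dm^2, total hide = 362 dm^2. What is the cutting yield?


67.4%


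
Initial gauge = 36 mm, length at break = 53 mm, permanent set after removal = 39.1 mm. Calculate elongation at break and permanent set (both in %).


Elongation at break = 47.2%
Permanent set = 8.6%

Elongation at break = (53 - 36) / 36 x 100 = 47.2%
Permanent set = (39.1 - 36) / 36 x 100 = 8.6%


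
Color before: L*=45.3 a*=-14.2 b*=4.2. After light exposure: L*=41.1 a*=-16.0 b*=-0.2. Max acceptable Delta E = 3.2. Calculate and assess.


Delta E = 6.34
Passes: No

dL = -4.2, da = -1.8, db = -4.4
dE = sqrt((-4.2)^2 + (-1.8)^2 + (-4.4)^2) = 6.34
Max = 3.2
Passes: No


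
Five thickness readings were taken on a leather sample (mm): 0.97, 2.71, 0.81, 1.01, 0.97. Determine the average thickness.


Sum = 0.97 + 2.71 + 0.81 + 1.01 + 0.97 = 6.47
Average = 6.47 / 5 = 1.29 mm


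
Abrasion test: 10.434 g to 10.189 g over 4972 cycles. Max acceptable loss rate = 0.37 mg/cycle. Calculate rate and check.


Rate = 0.049 mg/cycle
Passes: Yes

Loss = 10.434 - 10.189 = 0.245 g
Rate = 0.245 g / 4972 cycles x 1000 = 0.049 mg/cycle
Max = 0.37 mg/cycle
Passes: Yes


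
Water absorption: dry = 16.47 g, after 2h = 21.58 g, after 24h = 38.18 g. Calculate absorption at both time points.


2h absorption = 31.0%
24h absorption = 131.8%


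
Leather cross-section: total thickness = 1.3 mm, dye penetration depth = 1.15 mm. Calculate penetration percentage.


Penetration% = 1.15 / 1.3 x 100
Penetration = 88.5%


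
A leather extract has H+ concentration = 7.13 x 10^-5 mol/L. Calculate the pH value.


pH = 4.15


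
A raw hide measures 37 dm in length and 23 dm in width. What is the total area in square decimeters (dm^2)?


Area = length x width
Area = 37 x 23 = 851 dm^2


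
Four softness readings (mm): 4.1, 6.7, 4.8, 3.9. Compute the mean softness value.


4.88 mm

Sum = 4.1 + 6.7 + 4.8 + 3.9
Mean = 19.5 / 4 = 4.88 mm


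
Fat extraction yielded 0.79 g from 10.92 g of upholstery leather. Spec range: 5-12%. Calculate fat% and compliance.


Fat% = 0.79 / 10.92 x 100 = 7.2%
Spec range: 5-12%
Compliant: Yes


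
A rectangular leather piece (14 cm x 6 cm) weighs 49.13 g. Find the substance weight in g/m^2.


Area = 14 x 6 = 84 cm^2
SW = 49.13 / 84 x 10000 = 5848.8 g/m^2


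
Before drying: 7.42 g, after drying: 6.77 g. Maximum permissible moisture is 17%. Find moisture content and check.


MC = (7.42 - 6.77) / 7.42 x 100 = 8.8%
Maximum: 17%
Acceptable: Yes


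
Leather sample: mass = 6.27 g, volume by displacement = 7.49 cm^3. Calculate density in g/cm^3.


Density = mass / volume
Density = 6.27 / 7.49 = 0.837 g/cm^3


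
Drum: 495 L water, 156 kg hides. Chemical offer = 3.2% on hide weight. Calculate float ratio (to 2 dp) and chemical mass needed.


Float ratio = 3.17
Chemical needed = 4.992 kg


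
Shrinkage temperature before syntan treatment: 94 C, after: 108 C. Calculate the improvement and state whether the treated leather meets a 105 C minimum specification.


Improvement = 108 - 94 = 14 C
Spec check: 108 C >= 105 C? Yes


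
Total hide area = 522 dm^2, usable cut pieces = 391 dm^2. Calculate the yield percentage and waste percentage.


Yield = 391 / 522 x 100 = 74.9%
Waste = 522 - 391 = 131 dm^2
Waste% = 100 - 74.9 = 25.1%


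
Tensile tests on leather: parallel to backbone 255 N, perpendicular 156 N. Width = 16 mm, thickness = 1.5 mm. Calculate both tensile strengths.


Area = 16 x 1.5 = 24.0 mm^2
TS (parallel) = 255 / 24.0 = 10.63 N/mm^2
TS (perpendicular) = 156 / 24.0 = 6.50 N/mm^2


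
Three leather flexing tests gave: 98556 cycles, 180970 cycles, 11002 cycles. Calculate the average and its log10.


Average = (98556 + 180970 + 11002) / 3 = 96843 cycles
log10(96843) = 4.99


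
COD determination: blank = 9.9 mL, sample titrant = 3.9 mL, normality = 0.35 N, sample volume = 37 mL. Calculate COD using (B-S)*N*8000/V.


COD = (9.9 - 3.9) x 0.35 x 8000 / 37
COD = 6.0 x 0.35 x 8000 / 37
COD = 454.1 mg/L


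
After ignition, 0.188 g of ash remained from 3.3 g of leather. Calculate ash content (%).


5.70%

Ash% = 0.188 / 3.3 x 100
Ash% = 5.70%


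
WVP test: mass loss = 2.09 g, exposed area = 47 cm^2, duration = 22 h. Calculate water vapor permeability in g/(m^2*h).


20.21 g/(m^2*h)


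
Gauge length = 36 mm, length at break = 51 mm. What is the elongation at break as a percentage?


Extension = 51 - 36 = 15 mm
Elongation = 15 / 36 x 100 = 41.7%


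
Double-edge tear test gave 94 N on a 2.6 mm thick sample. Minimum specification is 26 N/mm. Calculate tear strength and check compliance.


Tear strength = 36.2 N/mm
Compliant: Yes

Tear strength = 94 / 2.6 = 36.2 N/mm
Required minimum = 26 N/mm
Compliant: Yes


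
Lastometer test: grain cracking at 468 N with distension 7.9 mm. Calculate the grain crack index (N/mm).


59.2 N/mm


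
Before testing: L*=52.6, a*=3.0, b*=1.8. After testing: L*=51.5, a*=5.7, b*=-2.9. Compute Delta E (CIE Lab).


Delta E = 5.53


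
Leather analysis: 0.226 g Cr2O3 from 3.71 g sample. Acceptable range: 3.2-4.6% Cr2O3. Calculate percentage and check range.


Cr2O3 = 6.09%
Within range: No

Cr2O3% = 0.226 / 3.71 x 100 = 6.09%
Acceptable range: 3.2 to 4.6%
Within range: No


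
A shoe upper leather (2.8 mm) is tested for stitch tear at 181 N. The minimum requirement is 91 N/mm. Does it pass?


STS = 64.6 N/mm
Passes: No

STS = 181 / 2.8 = 64.6 N/mm
Minimum required: 91 N/mm
Passes: No


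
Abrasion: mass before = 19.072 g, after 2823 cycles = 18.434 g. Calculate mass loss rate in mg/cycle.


Mass loss = 19.072 - 18.434 = 0.638 g
Rate = 0.638 / 2823 x 1000 = 0.226 mg/cycle


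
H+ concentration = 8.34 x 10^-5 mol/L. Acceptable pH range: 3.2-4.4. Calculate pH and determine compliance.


pH = 4.08
Compliant: Yes

pH = -log10(8.34 x 10^-5) = 4.08
Range: 3.2 to 4.4
Compliant: Yes


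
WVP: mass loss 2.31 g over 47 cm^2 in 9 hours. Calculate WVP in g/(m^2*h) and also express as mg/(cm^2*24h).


WVP = 2.31 / (47 x 9) x 10000 = 54.61 g/(m^2*h)
Mass loss in mg = 2.31 x 1000 = 2310 mg
Per cm^2 per 24h in mg: 2310 x 24 / (47 x 9) = 55440 / 423 = 131.06 mg/(cm^2*24h)


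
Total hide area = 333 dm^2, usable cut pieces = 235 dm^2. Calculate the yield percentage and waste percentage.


Yield = 235 / 333 x 100 = 70.6%
Waste = 333 - 235 = 98 dm^2
Waste% = 100 - 70.6 = 29.4%


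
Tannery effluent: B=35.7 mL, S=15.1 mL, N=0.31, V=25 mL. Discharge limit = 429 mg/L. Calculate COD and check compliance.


COD = 2043.5 mg/L
Compliant: No


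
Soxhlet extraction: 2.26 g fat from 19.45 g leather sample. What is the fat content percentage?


11.6%


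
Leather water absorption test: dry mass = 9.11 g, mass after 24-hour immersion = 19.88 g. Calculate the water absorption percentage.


118.2%

Water absorbed = 19.88 - 9.11 = 10.77 g
WA% = 10.77 / 9.11 x 100 = 118.2%


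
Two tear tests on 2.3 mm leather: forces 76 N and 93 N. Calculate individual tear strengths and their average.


Tear 1 = 76 / 2.3 = 33.0 N/mm
Tear 2 = 93 / 2.3 = 40.4 N/mm
Average = (33.0 + 40.4) / 2 = 36.7 N/mm


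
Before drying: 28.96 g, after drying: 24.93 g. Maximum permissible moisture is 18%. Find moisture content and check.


Moisture content = 13.9%
Acceptable: Yes


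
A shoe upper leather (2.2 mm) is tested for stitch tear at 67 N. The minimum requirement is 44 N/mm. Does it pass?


STS = 30.5 N/mm
Passes: No


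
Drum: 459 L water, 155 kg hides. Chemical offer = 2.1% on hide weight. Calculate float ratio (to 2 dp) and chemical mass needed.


Float ratio = 459 / 155 = 2.96
Chemical = 155 x 2.1 / 100 = 3.255 kg


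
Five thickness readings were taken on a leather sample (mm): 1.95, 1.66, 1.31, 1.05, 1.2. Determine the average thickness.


Sum = 1.95 + 1.66 + 1.31 + 1.05 + 1.2 = 7.17
Average = 7.17 / 5 = 1.43 mm


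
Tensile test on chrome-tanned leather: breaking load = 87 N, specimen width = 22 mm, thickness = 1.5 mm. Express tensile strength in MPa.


2.64 MPa


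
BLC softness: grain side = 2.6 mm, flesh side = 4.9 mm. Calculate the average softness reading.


3.75 mm

Average = (2.6 + 4.9) / 2
Average = 3.75 mm


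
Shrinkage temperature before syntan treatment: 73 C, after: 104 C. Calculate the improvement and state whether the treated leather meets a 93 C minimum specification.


Improvement = 104 - 73 = 31 C
Spec check: 104 C >= 93 C? Yes


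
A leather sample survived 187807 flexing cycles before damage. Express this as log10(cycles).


5.27


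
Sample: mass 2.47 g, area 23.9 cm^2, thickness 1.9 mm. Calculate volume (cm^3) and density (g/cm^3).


Thickness in cm = 1.9 / 10 = 0.19 cm
Volume = 23.9 x 0.19 = 4.541 cm^3
Density = 2.47 / 4.541 = 0.544 g/cm^3


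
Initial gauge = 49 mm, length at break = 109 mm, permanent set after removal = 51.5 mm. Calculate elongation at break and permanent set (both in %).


Elongation at break = 122.4%
Permanent set = 5.1%


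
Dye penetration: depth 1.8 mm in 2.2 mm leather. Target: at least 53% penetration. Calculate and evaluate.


Penetration = 81.8%
Meets target: Yes


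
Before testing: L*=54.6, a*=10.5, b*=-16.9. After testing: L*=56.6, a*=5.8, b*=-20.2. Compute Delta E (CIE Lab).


dL = 56.6 - 54.6 = 2.0
da = 5.8 - 10.5 = -4.7
db = -20.2 - (-16.9) = -3.3
dE = sqrt((2.0)^2 + (-4.7)^2 + (-3.3)^2) = 6.08


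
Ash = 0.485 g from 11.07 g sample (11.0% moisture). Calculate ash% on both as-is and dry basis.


As-is ash% = 0.485 / 11.07 x 100 = 4.38%
Dry mass = 11.07 x (100 - 11.0) / 100 = 9.8523 g
Dry-basis ash% = 0.485 / 9.8523 x 100 = 4.92%


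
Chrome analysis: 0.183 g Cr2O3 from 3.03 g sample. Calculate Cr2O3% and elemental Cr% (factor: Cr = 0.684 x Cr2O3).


Cr2O3% = 0.183 / 3.03 x 100 = 6.04%
Cr% = 6.04 x 0.684 = 4.13%


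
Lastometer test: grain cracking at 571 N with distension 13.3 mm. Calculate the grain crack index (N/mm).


Grain crack index = force / distension
Index = 571 / 13.3 = 42.9 N/mm


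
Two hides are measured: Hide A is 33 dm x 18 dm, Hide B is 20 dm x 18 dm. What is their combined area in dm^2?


Hide A area = 33 x 18 = 594 dm^2
Hide B area = 20 x 18 = 360 dm^2
Total = 594 + 360 = 954 dm^2


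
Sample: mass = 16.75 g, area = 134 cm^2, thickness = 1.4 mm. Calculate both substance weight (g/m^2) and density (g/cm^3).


Substance weight = 1250.0 g/m^2
Density = 0.893 g/cm^3


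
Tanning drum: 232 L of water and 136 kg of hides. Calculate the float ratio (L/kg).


Float ratio = water / hide weight
Ratio = 232 / 136 = 1.7


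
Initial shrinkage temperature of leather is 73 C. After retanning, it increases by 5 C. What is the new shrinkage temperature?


78 C


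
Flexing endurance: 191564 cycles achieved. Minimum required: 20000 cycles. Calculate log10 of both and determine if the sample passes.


log10(191564) = 5.28
log10(20000) = 4.30
Passes: Yes


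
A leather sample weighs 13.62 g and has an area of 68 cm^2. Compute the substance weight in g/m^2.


2002.9 g/m^2


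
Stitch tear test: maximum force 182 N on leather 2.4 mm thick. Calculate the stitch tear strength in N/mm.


Stitch tear strength = force / thickness
STS = 182 / 2.4 = 75.8 N/mm


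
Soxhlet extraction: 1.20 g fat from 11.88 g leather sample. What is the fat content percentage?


10.1%


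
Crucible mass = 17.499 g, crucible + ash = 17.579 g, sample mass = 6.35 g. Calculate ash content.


Ash mass = 17.579 - 17.499 = 0.080 g
Ash% = 0.080 / 6.35 x 100 = 1.26%


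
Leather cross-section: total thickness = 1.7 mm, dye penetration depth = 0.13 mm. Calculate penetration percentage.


7.6%

Penetration% = 0.13 / 1.7 x 100
Penetration = 7.6%


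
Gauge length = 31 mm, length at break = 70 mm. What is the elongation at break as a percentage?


Extension = 70 - 31 = 39 mm
Elongation = 39 / 31 x 100 = 125.8%


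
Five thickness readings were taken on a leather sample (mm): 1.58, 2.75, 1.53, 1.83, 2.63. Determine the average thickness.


Sum = 1.58 + 2.75 + 1.53 + 1.83 + 2.63 = 10.32
Average = 10.32 / 5 = 2.06 mm


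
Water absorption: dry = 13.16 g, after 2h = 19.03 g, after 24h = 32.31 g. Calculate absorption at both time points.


WA (2h) = (19.03 - 13.16) / 13.16 x 100 = 44.6%
WA (24h) = (32.31 - 13.16) / 13.16 x 100 = 145.5%


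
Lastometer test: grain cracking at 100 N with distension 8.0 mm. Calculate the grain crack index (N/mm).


12.5 N/mm


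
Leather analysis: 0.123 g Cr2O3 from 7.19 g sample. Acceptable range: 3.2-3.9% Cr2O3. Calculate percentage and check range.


Cr2O3 = 1.71%
Within range: No

Cr2O3% = 0.123 / 7.19 x 100 = 1.71%
Acceptable range: 3.2 to 3.9%
Within range: No


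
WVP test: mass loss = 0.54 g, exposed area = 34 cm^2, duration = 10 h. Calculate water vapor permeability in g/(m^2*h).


WVP = mass_loss / (area x time) x 10000
WVP = 0.54 / (34 x 10) x 10000
WVP = 0.54 / 340 x 10000 = 15.88 g/(m^2*h)


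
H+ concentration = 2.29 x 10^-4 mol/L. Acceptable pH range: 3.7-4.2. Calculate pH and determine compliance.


pH = -log10(2.29 x 10^-4) = 3.64
Range: 3.7 to 4.2
Compliant: No


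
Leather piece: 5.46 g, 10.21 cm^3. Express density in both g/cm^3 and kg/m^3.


Density = 5.46 / 10.21 = 0.535 g/cm^3
Convert: 0.535 x 1000 = 535 kg/m^3


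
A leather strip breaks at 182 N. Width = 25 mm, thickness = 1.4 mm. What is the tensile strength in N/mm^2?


5.20 N/mm^2

Cross-sectional area = 25 x 1.4 = 35.0 mm^2
Tensile strength = 182 / 35.0 = 5.20 N/mm^2
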